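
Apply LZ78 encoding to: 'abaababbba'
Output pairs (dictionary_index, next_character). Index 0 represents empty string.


LZ78 encoding steps:
Dictionary: {0: ''}
Step 1: w='' (idx 0), next='a' -> output (0, 'a'), add 'a' as idx 1
Step 2: w='' (idx 0), next='b' -> output (0, 'b'), add 'b' as idx 2
Step 3: w='a' (idx 1), next='a' -> output (1, 'a'), add 'aa' as idx 3
Step 4: w='b' (idx 2), next='a' -> output (2, 'a'), add 'ba' as idx 4
Step 5: w='b' (idx 2), next='b' -> output (2, 'b'), add 'bb' as idx 5
Step 6: w='ba' (idx 4), end of input -> output (4, '')


Encoded: [(0, 'a'), (0, 'b'), (1, 'a'), (2, 'a'), (2, 'b'), (4, '')]


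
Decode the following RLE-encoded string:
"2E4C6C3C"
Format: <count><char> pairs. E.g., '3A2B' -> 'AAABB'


Expanding each <count><char> pair:
  2E -> 'EE'
  4C -> 'CCCC'
  6C -> 'CCCCCC'
  3C -> 'CCC'

Decoded = EECCCCCCCCCCCCC


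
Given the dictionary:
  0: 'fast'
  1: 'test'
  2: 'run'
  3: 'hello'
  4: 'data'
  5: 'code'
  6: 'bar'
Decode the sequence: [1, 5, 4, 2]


Look up each index in the dictionary:
  1 -> 'test'
  5 -> 'code'
  4 -> 'data'
  2 -> 'run'

Decoded: "test code data run"


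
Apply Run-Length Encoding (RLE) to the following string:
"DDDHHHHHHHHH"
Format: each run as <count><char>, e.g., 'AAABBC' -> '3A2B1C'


Scanning runs left to right:
  i=0: run of 'D' x 3 -> '3D'
  i=3: run of 'H' x 9 -> '9H'

RLE = 3D9H


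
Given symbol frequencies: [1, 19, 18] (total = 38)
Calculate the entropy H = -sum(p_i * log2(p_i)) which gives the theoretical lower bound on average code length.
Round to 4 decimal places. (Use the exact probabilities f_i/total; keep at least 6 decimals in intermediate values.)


Per-symbol terms -p_i * log2(p_i) with p_i = f_i/38:
  p = 1/38 = 0.026316: log2(p) = -5.247928, -p*log2(p) = 0.138103
  p = 19/38 = 0.500000: log2(p) = -1.000000, -p*log2(p) = 0.500000
  p = 18/38 = 0.473684: log2(p) = -1.078003, -p*log2(p) = 0.510633
H = 0.138103 + 0.500000 + 0.510633 = 1.148736

H = 1.1487 bits/symbol


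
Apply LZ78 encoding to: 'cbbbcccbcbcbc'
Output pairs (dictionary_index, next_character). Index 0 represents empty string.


LZ78 encoding steps:
Dictionary: {0: ''}
Step 1: w='' (idx 0), next='c' -> output (0, 'c'), add 'c' as idx 1
Step 2: w='' (idx 0), next='b' -> output (0, 'b'), add 'b' as idx 2
Step 3: w='b' (idx 2), next='b' -> output (2, 'b'), add 'bb' as idx 3
Step 4: w='c' (idx 1), next='c' -> output (1, 'c'), add 'cc' as idx 4
Step 5: w='c' (idx 1), next='b' -> output (1, 'b'), add 'cb' as idx 5
Step 6: w='cb' (idx 5), next='c' -> output (5, 'c'), add 'cbc' as idx 6
Step 7: w='b' (idx 2), next='c' -> output (2, 'c'), add 'bc' as idx 7


Encoded: [(0, 'c'), (0, 'b'), (2, 'b'), (1, 'c'), (1, 'b'), (5, 'c'), (2, 'c')]


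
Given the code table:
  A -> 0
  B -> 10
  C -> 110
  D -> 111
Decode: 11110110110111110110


Decoding:
111 -> D
10 -> B
110 -> C
110 -> C
111 -> D
110 -> C
110 -> C


Result: DBCCDCC


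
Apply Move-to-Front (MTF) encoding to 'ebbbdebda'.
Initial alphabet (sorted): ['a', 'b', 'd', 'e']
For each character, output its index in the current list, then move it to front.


MTF encoding:
'e': index 3 in ['a', 'b', 'd', 'e'] -> ['e', 'a', 'b', 'd']
'b': index 2 in ['e', 'a', 'b', 'd'] -> ['b', 'e', 'a', 'd']
'b': index 0 in ['b', 'e', 'a', 'd'] -> ['b', 'e', 'a', 'd']
'b': index 0 in ['b', 'e', 'a', 'd'] -> ['b', 'e', 'a', 'd']
'd': index 3 in ['b', 'e', 'a', 'd'] -> ['d', 'b', 'e', 'a']
'e': index 2 in ['d', 'b', 'e', 'a'] -> ['e', 'd', 'b', 'a']
'b': index 2 in ['e', 'd', 'b', 'a'] -> ['b', 'e', 'd', 'a']
'd': index 2 in ['b', 'e', 'd', 'a'] -> ['d', 'b', 'e', 'a']
'a': index 3 in ['d', 'b', 'e', 'a'] -> ['a', 'd', 'b', 'e']


Output: [3, 2, 0, 0, 3, 2, 2, 2, 3]


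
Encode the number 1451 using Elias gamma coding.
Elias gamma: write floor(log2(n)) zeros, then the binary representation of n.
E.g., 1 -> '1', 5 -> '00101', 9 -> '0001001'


num_bits = floor(log2(1451)) + 1 = 11
leading_zeros = num_bits - 1 = 10
binary(1451) = 10110101011

Elias gamma(1451) = '0000000000' + '10110101011' = 000000000010110101011 (21 bits)


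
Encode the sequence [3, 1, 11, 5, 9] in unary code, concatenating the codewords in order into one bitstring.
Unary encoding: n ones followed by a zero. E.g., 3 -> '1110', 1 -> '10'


Encode each number as n ones followed by a terminating 0:
  3 -> 1110 (4 bits)
  1 -> 10 (2 bits)
  11 -> 111111111110 (12 bits)
  5 -> 111110 (6 bits)
  9 -> 1111111110 (10 bits)
Total length = 4 + 2 + 12 + 6 + 10 = 34 bits.

Unary([3, 1, 11, 5, 9]) = 1110101111111111101111101111111110 (34 bits)


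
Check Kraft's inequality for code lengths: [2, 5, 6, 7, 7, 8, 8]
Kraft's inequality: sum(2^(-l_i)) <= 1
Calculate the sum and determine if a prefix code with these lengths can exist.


Sum = 2^(-2) + 2^(-5) + 2^(-6) + 2^(-7) + 2^(-7) + 2^(-8) + 2^(-8)
    = 0.25 + 0.03125 + 0.015625 + 0.0078125 + 0.0078125 + 0.00390625 + 0.00390625
    = 82/256 = 0.3203125
Since 0.3203125 <= 1, Kraft's inequality IS satisfied.
A prefix code with these lengths CAN exist.

Kraft sum = 0.3203125. Satisfied.


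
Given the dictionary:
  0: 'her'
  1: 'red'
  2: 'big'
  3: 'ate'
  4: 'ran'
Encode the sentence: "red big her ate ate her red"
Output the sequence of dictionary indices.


Look up each word in the dictionary:
  'red' -> 1
  'big' -> 2
  'her' -> 0
  'ate' -> 3
  'ate' -> 3
  'her' -> 0
  'red' -> 1

Encoded: [1, 2, 0, 3, 3, 0, 1]


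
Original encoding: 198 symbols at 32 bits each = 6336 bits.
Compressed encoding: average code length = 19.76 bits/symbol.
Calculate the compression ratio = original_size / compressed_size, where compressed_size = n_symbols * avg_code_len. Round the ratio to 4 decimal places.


original_size = n_symbols * orig_bits = 198 * 32 = 6336 bits
compressed_size = n_symbols * avg_code_len = 198 * 19.76 = 3912.48 bits
ratio = original_size / compressed_size = 6336 / 3912.48 = 1.6194

Compression ratio = 1.6194


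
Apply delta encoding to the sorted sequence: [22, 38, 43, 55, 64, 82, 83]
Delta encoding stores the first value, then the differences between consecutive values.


First value: 22
Deltas:
  38 - 22 = 16
  43 - 38 = 5
  55 - 43 = 12
  64 - 55 = 9
  82 - 64 = 18
  83 - 82 = 1


Delta encoded: [22, 16, 5, 12, 9, 18, 1]


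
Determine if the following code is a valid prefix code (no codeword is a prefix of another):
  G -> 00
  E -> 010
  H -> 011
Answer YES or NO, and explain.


Checking each pair (does one codeword prefix another?):
  G='00' vs E='010': no prefix
  G='00' vs H='011': no prefix
  E='010' vs G='00': no prefix
  E='010' vs H='011': no prefix
  H='011' vs G='00': no prefix
  H='011' vs E='010': no prefix
No violation found over all pairs.

YES -- this is a valid prefix code. No codeword is a prefix of any other codeword.


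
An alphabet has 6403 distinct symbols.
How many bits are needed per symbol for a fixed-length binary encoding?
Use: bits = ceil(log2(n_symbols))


log2(6403) = 12.6445
Bracket: 2^12 = 4096 < 6403 <= 2^13 = 8192
So ceil(log2(6403)) = 13

bits = ceil(log2(6403)) = ceil(12.6445) = 13 bits


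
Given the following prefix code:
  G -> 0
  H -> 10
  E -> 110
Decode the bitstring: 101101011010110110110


Decoding step by step:
Bits 10 -> H
Bits 110 -> E
Bits 10 -> H
Bits 110 -> E
Bits 10 -> H
Bits 110 -> E
Bits 110 -> E
Bits 110 -> E


Decoded message: HEHEHEEE


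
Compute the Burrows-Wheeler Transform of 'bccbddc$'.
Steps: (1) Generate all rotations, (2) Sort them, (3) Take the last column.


Rotations (sorted):
  0: $bccbddc -> last char: c
  1: bccbddc$ -> last char: $
  2: bddc$bcc -> last char: c
  3: c$bccbdd -> last char: d
  4: cbddc$bc -> last char: c
  5: ccbddc$b -> last char: b
  6: dc$bccbd -> last char: d
  7: ddc$bccb -> last char: b


BWT = c$cdcbdb


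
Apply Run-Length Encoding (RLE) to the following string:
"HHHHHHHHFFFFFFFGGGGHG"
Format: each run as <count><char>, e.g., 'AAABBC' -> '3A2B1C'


Scanning runs left to right:
  i=0: run of 'H' x 8 -> '8H'
  i=8: run of 'F' x 7 -> '7F'
  i=15: run of 'G' x 4 -> '4G'
  i=19: run of 'H' x 1 -> '1H'
  i=20: run of 'G' x 1 -> '1G'

RLE = 8H7F4G1H1G


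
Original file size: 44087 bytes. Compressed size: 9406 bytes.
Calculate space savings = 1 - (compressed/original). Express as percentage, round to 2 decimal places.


ratio = compressed/original = 9406/44087 = 0.213351
savings = 1 - ratio = 1 - 0.213351 = 0.786649
as a percentage: 0.786649 * 100 = 78.66%

Space savings = 1 - 9406/44087 = 78.66%


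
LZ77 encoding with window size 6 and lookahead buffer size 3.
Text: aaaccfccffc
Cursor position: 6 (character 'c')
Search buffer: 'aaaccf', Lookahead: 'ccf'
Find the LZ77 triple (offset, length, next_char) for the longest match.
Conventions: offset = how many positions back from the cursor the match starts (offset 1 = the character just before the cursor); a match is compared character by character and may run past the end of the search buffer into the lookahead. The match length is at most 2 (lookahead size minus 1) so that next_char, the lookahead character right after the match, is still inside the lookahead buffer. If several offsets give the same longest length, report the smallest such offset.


Try each offset into the search buffer:
  offset=1 (pos 5, char 'f'): match length 0
  offset=2 (pos 4, char 'c'): match length 1
  offset=3 (pos 3, char 'c'): match length 2
  offset=4 (pos 2, char 'a'): match length 0
  offset=5 (pos 1, char 'a'): match length 0
  offset=6 (pos 0, char 'a'): match length 0
Longest match has length 2 at offset 3.
next_char = character at position 6 + 2 = 8 -> 'f'

Best match: offset=3, length=2 (matching 'cc' starting at position 3)
LZ77 triple: (3, 2, 'f')


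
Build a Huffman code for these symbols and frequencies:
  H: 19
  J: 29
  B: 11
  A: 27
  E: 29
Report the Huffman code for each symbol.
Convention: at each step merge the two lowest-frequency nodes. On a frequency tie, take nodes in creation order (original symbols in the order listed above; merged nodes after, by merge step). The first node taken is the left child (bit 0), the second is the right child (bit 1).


Huffman tree construction:
Step 1: Merge B(11) + H(19) = 30
Step 2: Merge A(27) + J(29) = 56
Step 3: Merge E(29) + (B+H)(30) = 59
Step 4: Merge (A+J)(56) + (E+(B+H))(59) = 115
Read each symbol's code off the tree from the root (left child = 0, right child = 1).

Codes:
  H: 111 (length 3)
  J: 01 (length 2)
  B: 110 (length 3)
  A: 00 (length 2)
  E: 10 (length 2)
Average code length: 260/115 = 2.2609 bits/symbol


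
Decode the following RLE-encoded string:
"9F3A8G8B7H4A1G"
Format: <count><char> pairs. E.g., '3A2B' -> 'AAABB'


Expanding each <count><char> pair:
  9F -> 'FFFFFFFFF'
  3A -> 'AAA'
  8G -> 'GGGGGGGG'
  8B -> 'BBBBBBBB'
  7H -> 'HHHHHHH'
  4A -> 'AAAA'
  1G -> 'G'

Decoded = FFFFFFFFFAAAGGGGGGGGBBBBBBBBHHHHHHHAAAAG


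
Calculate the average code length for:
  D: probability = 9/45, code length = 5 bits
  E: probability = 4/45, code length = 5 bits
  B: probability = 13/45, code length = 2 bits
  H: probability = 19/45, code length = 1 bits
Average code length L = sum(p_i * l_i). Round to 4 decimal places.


Weighted contributions p_i * l_i:
  D: (9/45) * 5 = 45/45
  E: (4/45) * 5 = 20/45
  B: (13/45) * 2 = 26/45
  H: (19/45) * 1 = 19/45
Sum = (45 + 20 + 26 + 19)/45 = 110/45

L = 110/45 = 2.4444 bits/symbol


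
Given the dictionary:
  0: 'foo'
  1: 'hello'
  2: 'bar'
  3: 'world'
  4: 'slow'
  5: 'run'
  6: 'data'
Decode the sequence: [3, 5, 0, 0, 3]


Look up each index in the dictionary:
  3 -> 'world'
  5 -> 'run'
  0 -> 'foo'
  0 -> 'foo'
  3 -> 'world'

Decoded: "world run foo foo world"


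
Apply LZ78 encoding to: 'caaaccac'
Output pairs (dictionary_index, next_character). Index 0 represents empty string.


LZ78 encoding steps:
Dictionary: {0: ''}
Step 1: w='' (idx 0), next='c' -> output (0, 'c'), add 'c' as idx 1
Step 2: w='' (idx 0), next='a' -> output (0, 'a'), add 'a' as idx 2
Step 3: w='a' (idx 2), next='a' -> output (2, 'a'), add 'aa' as idx 3
Step 4: w='c' (idx 1), next='c' -> output (1, 'c'), add 'cc' as idx 4
Step 5: w='a' (idx 2), next='c' -> output (2, 'c'), add 'ac' as idx 5


Encoded: [(0, 'c'), (0, 'a'), (2, 'a'), (1, 'c'), (2, 'c')]


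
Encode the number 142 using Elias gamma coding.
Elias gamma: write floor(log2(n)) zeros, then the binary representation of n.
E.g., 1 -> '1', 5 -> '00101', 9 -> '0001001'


num_bits = floor(log2(142)) + 1 = 8
leading_zeros = num_bits - 1 = 7
binary(142) = 10001110

Elias gamma(142) = '0000000' + '10001110' = 000000010001110 (15 bits)


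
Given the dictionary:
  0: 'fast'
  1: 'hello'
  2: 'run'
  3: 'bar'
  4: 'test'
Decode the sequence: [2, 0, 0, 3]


Look up each index in the dictionary:
  2 -> 'run'
  0 -> 'fast'
  0 -> 'fast'
  3 -> 'bar'

Decoded: "run fast fast bar"


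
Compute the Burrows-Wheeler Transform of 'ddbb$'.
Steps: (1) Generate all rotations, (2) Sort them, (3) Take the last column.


Rotations (sorted):
  0: $ddbb -> last char: b
  1: b$ddb -> last char: b
  2: bb$dd -> last char: d
  3: dbb$d -> last char: d
  4: ddbb$ -> last char: $


BWT = bbdd$


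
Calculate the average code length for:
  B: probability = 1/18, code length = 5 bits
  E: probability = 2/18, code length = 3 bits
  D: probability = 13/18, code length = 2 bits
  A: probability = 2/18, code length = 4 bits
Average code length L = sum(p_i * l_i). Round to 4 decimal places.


Weighted contributions p_i * l_i:
  B: (1/18) * 5 = 5/18
  E: (2/18) * 3 = 6/18
  D: (13/18) * 2 = 26/18
  A: (2/18) * 4 = 8/18
Sum = (5 + 6 + 26 + 8)/18 = 45/18

L = 45/18 = 2.5000 bits/symbol


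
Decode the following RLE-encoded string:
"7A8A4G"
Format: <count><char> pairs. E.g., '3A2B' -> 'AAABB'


Expanding each <count><char> pair:
  7A -> 'AAAAAAA'
  8A -> 'AAAAAAAA'
  4G -> 'GGGG'

Decoded = AAAAAAAAAAAAAAAGGGG


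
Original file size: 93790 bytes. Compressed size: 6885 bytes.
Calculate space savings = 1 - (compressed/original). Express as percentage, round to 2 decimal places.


ratio = compressed/original = 6885/93790 = 0.073409
savings = 1 - ratio = 1 - 0.073409 = 0.926591
as a percentage: 0.926591 * 100 = 92.66%

Space savings = 1 - 6885/93790 = 92.66%


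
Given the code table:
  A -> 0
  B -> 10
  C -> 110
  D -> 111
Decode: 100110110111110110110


Decoding:
10 -> B
0 -> A
110 -> C
110 -> C
111 -> D
110 -> C
110 -> C
110 -> C


Result: BACCDCCC


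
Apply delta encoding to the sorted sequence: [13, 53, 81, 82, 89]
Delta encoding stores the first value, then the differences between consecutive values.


First value: 13
Deltas:
  53 - 13 = 40
  81 - 53 = 28
  82 - 81 = 1
  89 - 82 = 7


Delta encoded: [13, 40, 28, 1, 7]


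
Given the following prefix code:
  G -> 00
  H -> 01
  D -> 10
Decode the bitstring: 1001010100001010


Decoding step by step:
Bits 10 -> D
Bits 01 -> H
Bits 01 -> H
Bits 01 -> H
Bits 00 -> G
Bits 00 -> G
Bits 10 -> D
Bits 10 -> D


Decoded message: DHHHGGDD


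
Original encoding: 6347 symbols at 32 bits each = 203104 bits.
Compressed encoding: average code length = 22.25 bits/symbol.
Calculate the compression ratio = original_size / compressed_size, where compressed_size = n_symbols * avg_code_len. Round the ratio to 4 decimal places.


original_size = n_symbols * orig_bits = 6347 * 32 = 203104 bits
compressed_size = n_symbols * avg_code_len = 6347 * 22.25 = 141220.75 bits
ratio = original_size / compressed_size = 203104 / 141220.75 = 1.4382

Compression ratio = 1.4382


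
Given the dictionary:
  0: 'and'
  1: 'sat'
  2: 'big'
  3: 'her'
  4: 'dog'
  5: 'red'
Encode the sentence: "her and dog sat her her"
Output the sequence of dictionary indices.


Look up each word in the dictionary:
  'her' -> 3
  'and' -> 0
  'dog' -> 4
  'sat' -> 1
  'her' -> 3
  'her' -> 3

Encoded: [3, 0, 4, 1, 3, 3]


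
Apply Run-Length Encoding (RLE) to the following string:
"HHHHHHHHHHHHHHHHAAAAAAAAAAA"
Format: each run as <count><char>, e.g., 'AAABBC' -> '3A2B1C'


Scanning runs left to right:
  i=0: run of 'H' x 16 -> '16H'
  i=16: run of 'A' x 11 -> '11A'

RLE = 16H11A


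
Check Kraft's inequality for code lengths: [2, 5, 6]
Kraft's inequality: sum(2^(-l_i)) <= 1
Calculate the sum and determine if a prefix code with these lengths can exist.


Sum = 2^(-2) + 2^(-5) + 2^(-6)
    = 0.25 + 0.03125 + 0.015625
    = 19/64 = 0.296875
Since 0.296875 <= 1, Kraft's inequality IS satisfied.
A prefix code with these lengths CAN exist.

Kraft sum = 0.296875. Satisfied.


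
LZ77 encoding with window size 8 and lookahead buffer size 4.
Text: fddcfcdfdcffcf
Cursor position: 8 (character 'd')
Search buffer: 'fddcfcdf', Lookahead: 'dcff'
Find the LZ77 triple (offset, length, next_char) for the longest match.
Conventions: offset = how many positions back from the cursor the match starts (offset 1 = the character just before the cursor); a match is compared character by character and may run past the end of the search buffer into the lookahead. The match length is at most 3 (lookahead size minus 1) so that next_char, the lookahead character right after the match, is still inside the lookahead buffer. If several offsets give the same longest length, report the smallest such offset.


Try each offset into the search buffer:
  offset=1 (pos 7, char 'f'): match length 0
  offset=2 (pos 6, char 'd'): match length 1
  offset=3 (pos 5, char 'c'): match length 0
  offset=4 (pos 4, char 'f'): match length 0
  offset=5 (pos 3, char 'c'): match length 0
  offset=6 (pos 2, char 'd'): match length 3
  offset=7 (pos 1, char 'd'): match length 1
  offset=8 (pos 0, char 'f'): match length 0
Longest match has length 3 at offset 6.
next_char = character at position 8 + 3 = 11 -> 'f'

Best match: offset=6, length=3 (matching 'dcf' starting at position 2)
LZ77 triple: (6, 3, 'f')


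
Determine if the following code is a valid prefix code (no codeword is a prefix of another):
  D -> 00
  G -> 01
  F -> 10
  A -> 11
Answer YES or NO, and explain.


Checking each pair (does one codeword prefix another?):
  D='00' vs G='01': no prefix
  D='00' vs F='10': no prefix
  D='00' vs A='11': no prefix
  G='01' vs D='00': no prefix
  G='01' vs F='10': no prefix
  G='01' vs A='11': no prefix
  F='10' vs D='00': no prefix
  F='10' vs G='01': no prefix
  F='10' vs A='11': no prefix
  A='11' vs D='00': no prefix
  A='11' vs G='01': no prefix
  A='11' vs F='10': no prefix
No violation found over all pairs.

YES -- this is a valid prefix code. No codeword is a prefix of any other codeword.


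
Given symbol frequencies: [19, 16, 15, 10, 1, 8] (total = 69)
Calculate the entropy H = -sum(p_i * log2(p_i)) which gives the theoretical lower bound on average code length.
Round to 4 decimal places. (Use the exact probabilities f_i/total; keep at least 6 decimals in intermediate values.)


Per-symbol terms -p_i * log2(p_i) with p_i = f_i/69:
  p = 19/69 = 0.275362: log2(p) = -1.860597, -p*log2(p) = 0.512338
  p = 16/69 = 0.231884: log2(p) = -2.108524, -p*log2(p) = 0.488933
  p = 15/69 = 0.217391: log2(p) = -2.201634, -p*log2(p) = 0.478616
  p = 10/69 = 0.144928: log2(p) = -2.786596, -p*log2(p) = 0.403855
  p = 1/69 = 0.014493: log2(p) = -6.108524, -p*log2(p) = 0.088529
  p = 8/69 = 0.115942: log2(p) = -3.108524, -p*log2(p) = 0.360409
H = 0.512338 + 0.488933 + 0.478616 + 0.403855 + 0.088529 + 0.360409 = 2.332680

H = 2.3327 bits/symbol


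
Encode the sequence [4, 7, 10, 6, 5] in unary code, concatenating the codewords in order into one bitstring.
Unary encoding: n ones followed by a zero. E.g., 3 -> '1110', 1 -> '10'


Encode each number as n ones followed by a terminating 0:
  4 -> 11110 (5 bits)
  7 -> 11111110 (8 bits)
  10 -> 11111111110 (11 bits)
  6 -> 1111110 (7 bits)
  5 -> 111110 (6 bits)
Total length = 5 + 8 + 11 + 7 + 6 = 37 bits.

Unary([4, 7, 10, 6, 5]) = 1111011111110111111111101111110111110 (37 bits)


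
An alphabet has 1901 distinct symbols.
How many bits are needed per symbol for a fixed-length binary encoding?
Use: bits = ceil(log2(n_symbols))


log2(1901) = 10.8925
Bracket: 2^10 = 1024 < 1901 <= 2^11 = 2048
So ceil(log2(1901)) = 11

bits = ceil(log2(1901)) = ceil(10.8925) = 11 bits


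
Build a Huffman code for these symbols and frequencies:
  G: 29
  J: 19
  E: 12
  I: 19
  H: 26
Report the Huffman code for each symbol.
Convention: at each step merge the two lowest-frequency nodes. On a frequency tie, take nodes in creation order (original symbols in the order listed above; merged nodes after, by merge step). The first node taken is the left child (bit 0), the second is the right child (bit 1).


Huffman tree construction:
Step 1: Merge E(12) + J(19) = 31
Step 2: Merge I(19) + H(26) = 45
Step 3: Merge G(29) + (E+J)(31) = 60
Step 4: Merge (I+H)(45) + (G+(E+J))(60) = 105
Read each symbol's code off the tree from the root (left child = 0, right child = 1).

Codes:
  G: 10 (length 2)
  J: 111 (length 3)
  E: 110 (length 3)
  I: 00 (length 2)
  H: 01 (length 2)
Average code length: 241/105 = 2.2952 bits/symbol


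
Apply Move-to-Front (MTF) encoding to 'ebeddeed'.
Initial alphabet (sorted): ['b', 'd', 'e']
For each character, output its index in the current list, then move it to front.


MTF encoding:
'e': index 2 in ['b', 'd', 'e'] -> ['e', 'b', 'd']
'b': index 1 in ['e', 'b', 'd'] -> ['b', 'e', 'd']
'e': index 1 in ['b', 'e', 'd'] -> ['e', 'b', 'd']
'd': index 2 in ['e', 'b', 'd'] -> ['d', 'e', 'b']
'd': index 0 in ['d', 'e', 'b'] -> ['d', 'e', 'b']
'e': index 1 in ['d', 'e', 'b'] -> ['e', 'd', 'b']
'e': index 0 in ['e', 'd', 'b'] -> ['e', 'd', 'b']
'd': index 1 in ['e', 'd', 'b'] -> ['d', 'e', 'b']


Output: [2, 1, 1, 2, 0, 1, 0, 1]


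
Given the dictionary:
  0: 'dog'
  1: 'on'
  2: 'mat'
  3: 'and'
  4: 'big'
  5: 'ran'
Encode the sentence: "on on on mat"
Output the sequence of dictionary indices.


Look up each word in the dictionary:
  'on' -> 1
  'on' -> 1
  'on' -> 1
  'mat' -> 2

Encoded: [1, 1, 1, 2]


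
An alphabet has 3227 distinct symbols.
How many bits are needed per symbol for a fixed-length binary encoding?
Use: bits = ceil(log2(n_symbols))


log2(3227) = 11.656
Bracket: 2^11 = 2048 < 3227 <= 2^12 = 4096
So ceil(log2(3227)) = 12

bits = ceil(log2(3227)) = ceil(11.656) = 12 bits


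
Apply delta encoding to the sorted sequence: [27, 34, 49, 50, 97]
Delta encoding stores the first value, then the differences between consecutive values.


First value: 27
Deltas:
  34 - 27 = 7
  49 - 34 = 15
  50 - 49 = 1
  97 - 50 = 47


Delta encoded: [27, 7, 15, 1, 47]


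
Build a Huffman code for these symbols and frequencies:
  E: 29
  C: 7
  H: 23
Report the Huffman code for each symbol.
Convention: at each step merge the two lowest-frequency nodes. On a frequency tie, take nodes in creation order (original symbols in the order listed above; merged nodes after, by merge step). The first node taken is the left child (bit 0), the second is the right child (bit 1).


Huffman tree construction:
Step 1: Merge C(7) + H(23) = 30
Step 2: Merge E(29) + (C+H)(30) = 59
Read each symbol's code off the tree from the root (left child = 0, right child = 1).

Codes:
  E: 0 (length 1)
  C: 10 (length 2)
  H: 11 (length 2)
Average code length: 89/59 = 1.5085 bits/symbol


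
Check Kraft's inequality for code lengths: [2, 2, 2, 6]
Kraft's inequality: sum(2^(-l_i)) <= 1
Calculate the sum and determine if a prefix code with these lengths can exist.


Sum = 2^(-2) + 2^(-2) + 2^(-2) + 2^(-6)
    = 0.25 + 0.25 + 0.25 + 0.015625
    = 49/64 = 0.765625
Since 0.765625 <= 1, Kraft's inequality IS satisfied.
A prefix code with these lengths CAN exist.

Kraft sum = 0.765625. Satisfied.


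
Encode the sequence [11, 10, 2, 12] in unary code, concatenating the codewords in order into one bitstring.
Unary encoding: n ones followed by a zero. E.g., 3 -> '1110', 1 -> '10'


Encode each number as n ones followed by a terminating 0:
  11 -> 111111111110 (12 bits)
  10 -> 11111111110 (11 bits)
  2 -> 110 (3 bits)
  12 -> 1111111111110 (13 bits)
Total length = 12 + 11 + 3 + 13 = 39 bits.

Unary([11, 10, 2, 12]) = 111111111110111111111101101111111111110 (39 bits)


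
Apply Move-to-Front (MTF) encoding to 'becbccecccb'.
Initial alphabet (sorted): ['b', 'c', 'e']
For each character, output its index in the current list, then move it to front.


MTF encoding:
'b': index 0 in ['b', 'c', 'e'] -> ['b', 'c', 'e']
'e': index 2 in ['b', 'c', 'e'] -> ['e', 'b', 'c']
'c': index 2 in ['e', 'b', 'c'] -> ['c', 'e', 'b']
'b': index 2 in ['c', 'e', 'b'] -> ['b', 'c', 'e']
'c': index 1 in ['b', 'c', 'e'] -> ['c', 'b', 'e']
'c': index 0 in ['c', 'b', 'e'] -> ['c', 'b', 'e']
'e': index 2 in ['c', 'b', 'e'] -> ['e', 'c', 'b']
'c': index 1 in ['e', 'c', 'b'] -> ['c', 'e', 'b']
'c': index 0 in ['c', 'e', 'b'] -> ['c', 'e', 'b']
'c': index 0 in ['c', 'e', 'b'] -> ['c', 'e', 'b']
'b': index 2 in ['c', 'e', 'b'] -> ['b', 'c', 'e']


Output: [0, 2, 2, 2, 1, 0, 2, 1, 0, 0, 2]


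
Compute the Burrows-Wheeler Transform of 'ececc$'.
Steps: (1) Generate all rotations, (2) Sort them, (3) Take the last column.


Rotations (sorted):
  0: $ececc -> last char: c
  1: c$ecec -> last char: c
  2: cc$ece -> last char: e
  3: cecc$e -> last char: e
  4: ecc$ec -> last char: c
  5: ececc$ -> last char: $


BWT = cceec$


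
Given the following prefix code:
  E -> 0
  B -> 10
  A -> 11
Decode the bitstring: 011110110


Decoding step by step:
Bits 0 -> E
Bits 11 -> A
Bits 11 -> A
Bits 0 -> E
Bits 11 -> A
Bits 0 -> E


Decoded message: EAAEAE


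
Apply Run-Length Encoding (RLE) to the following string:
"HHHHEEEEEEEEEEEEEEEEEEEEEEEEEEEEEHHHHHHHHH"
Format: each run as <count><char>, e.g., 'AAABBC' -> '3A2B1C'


Scanning runs left to right:
  i=0: run of 'H' x 4 -> '4H'
  i=4: run of 'E' x 29 -> '29E'
  i=33: run of 'H' x 9 -> '9H'

RLE = 4H29E9H


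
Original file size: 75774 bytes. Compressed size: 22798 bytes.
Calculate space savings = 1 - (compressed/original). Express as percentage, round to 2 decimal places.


ratio = compressed/original = 22798/75774 = 0.300868
savings = 1 - ratio = 1 - 0.300868 = 0.699132
as a percentage: 0.699132 * 100 = 69.91%

Space savings = 1 - 22798/75774 = 69.91%


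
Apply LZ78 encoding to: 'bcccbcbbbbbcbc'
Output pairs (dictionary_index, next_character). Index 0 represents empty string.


LZ78 encoding steps:
Dictionary: {0: ''}
Step 1: w='' (idx 0), next='b' -> output (0, 'b'), add 'b' as idx 1
Step 2: w='' (idx 0), next='c' -> output (0, 'c'), add 'c' as idx 2
Step 3: w='c' (idx 2), next='c' -> output (2, 'c'), add 'cc' as idx 3
Step 4: w='b' (idx 1), next='c' -> output (1, 'c'), add 'bc' as idx 4
Step 5: w='b' (idx 1), next='b' -> output (1, 'b'), add 'bb' as idx 5
Step 6: w='bb' (idx 5), next='b' -> output (5, 'b'), add 'bbb' as idx 6
Step 7: w='c' (idx 2), next='b' -> output (2, 'b'), add 'cb' as idx 7
Step 8: w='c' (idx 2), end of input -> output (2, '')


Encoded: [(0, 'b'), (0, 'c'), (2, 'c'), (1, 'c'), (1, 'b'), (5, 'b'), (2, 'b'), (2, '')]


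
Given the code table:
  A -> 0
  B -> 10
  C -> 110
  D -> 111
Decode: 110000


Decoding:
110 -> C
0 -> A
0 -> A
0 -> A


Result: CAAA


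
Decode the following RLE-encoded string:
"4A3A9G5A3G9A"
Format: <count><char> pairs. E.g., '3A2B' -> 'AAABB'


Expanding each <count><char> pair:
  4A -> 'AAAA'
  3A -> 'AAA'
  9G -> 'GGGGGGGGG'
  5A -> 'AAAAA'
  3G -> 'GGG'
  9A -> 'AAAAAAAAA'

Decoded = AAAAAAAGGGGGGGGGAAAAAGGGAAAAAAAAA


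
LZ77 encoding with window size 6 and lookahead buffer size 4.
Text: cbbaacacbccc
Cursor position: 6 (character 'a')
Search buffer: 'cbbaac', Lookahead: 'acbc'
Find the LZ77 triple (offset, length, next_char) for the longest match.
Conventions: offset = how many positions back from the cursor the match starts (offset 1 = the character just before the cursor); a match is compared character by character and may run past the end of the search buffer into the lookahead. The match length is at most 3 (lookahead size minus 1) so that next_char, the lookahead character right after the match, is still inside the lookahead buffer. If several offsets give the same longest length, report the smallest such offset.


Try each offset into the search buffer:
  offset=1 (pos 5, char 'c'): match length 0
  offset=2 (pos 4, char 'a'): match length 2
  offset=3 (pos 3, char 'a'): match length 1
  offset=4 (pos 2, char 'b'): match length 0
  offset=5 (pos 1, char 'b'): match length 0
  offset=6 (pos 0, char 'c'): match length 0
Longest match has length 2 at offset 2.
next_char = character at position 6 + 2 = 8 -> 'b'

Best match: offset=2, length=2 (matching 'ac' starting at position 4)
LZ77 triple: (2, 2, 'b')


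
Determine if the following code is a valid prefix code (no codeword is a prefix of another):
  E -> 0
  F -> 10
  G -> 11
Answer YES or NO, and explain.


Checking each pair (does one codeword prefix another?):
  E='0' vs F='10': no prefix
  E='0' vs G='11': no prefix
  F='10' vs E='0': no prefix
  F='10' vs G='11': no prefix
  G='11' vs E='0': no prefix
  G='11' vs F='10': no prefix
No violation found over all pairs.

YES -- this is a valid prefix code. No codeword is a prefix of any other codeword.


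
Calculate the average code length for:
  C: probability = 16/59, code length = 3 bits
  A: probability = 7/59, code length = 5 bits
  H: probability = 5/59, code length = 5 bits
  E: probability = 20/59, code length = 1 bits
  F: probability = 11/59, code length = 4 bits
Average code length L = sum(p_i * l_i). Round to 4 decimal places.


Weighted contributions p_i * l_i:
  C: (16/59) * 3 = 48/59
  A: (7/59) * 5 = 35/59
  H: (5/59) * 5 = 25/59
  E: (20/59) * 1 = 20/59
  F: (11/59) * 4 = 44/59
Sum = (48 + 35 + 25 + 20 + 44)/59 = 172/59

L = 172/59 = 2.9153 bits/symbol


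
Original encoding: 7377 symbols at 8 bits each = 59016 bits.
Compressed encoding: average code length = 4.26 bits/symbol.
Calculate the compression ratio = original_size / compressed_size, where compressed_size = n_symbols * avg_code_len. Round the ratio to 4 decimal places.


original_size = n_symbols * orig_bits = 7377 * 8 = 59016 bits
compressed_size = n_symbols * avg_code_len = 7377 * 4.26 = 31426.02 bits
ratio = original_size / compressed_size = 59016 / 31426.02 = 1.8779

Compression ratio = 1.8779


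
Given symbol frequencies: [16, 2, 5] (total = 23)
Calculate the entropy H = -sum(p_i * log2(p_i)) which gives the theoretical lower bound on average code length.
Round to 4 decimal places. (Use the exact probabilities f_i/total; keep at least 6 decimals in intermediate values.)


Per-symbol terms -p_i * log2(p_i) with p_i = f_i/23:
  p = 16/23 = 0.695652: log2(p) = -0.523562, -p*log2(p) = 0.364217
  p = 2/23 = 0.086957: log2(p) = -3.523562, -p*log2(p) = 0.306397
  p = 5/23 = 0.217391: log2(p) = -2.201634, -p*log2(p) = 0.478616
H = 0.364217 + 0.306397 + 0.478616 = 1.149230

H = 1.1492 bits/symbol


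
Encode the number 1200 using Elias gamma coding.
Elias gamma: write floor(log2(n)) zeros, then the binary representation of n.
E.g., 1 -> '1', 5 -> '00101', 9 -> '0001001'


num_bits = floor(log2(1200)) + 1 = 11
leading_zeros = num_bits - 1 = 10
binary(1200) = 10010110000

Elias gamma(1200) = '0000000000' + '10010110000' = 000000000010010110000 (21 bits)


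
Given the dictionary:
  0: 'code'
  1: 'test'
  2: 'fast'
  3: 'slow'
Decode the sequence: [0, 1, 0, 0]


Look up each index in the dictionary:
  0 -> 'code'
  1 -> 'test'
  0 -> 'code'
  0 -> 'code'

Decoded: "code test code code"


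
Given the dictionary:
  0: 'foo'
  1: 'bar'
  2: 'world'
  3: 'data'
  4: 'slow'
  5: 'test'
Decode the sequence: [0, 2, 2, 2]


Look up each index in the dictionary:
  0 -> 'foo'
  2 -> 'world'
  2 -> 'world'
  2 -> 'world'

Decoded: "foo world world world"


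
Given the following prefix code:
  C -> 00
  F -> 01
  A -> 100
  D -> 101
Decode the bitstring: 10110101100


Decoding step by step:
Bits 101 -> D
Bits 101 -> D
Bits 01 -> F
Bits 100 -> A


Decoded message: DDFA


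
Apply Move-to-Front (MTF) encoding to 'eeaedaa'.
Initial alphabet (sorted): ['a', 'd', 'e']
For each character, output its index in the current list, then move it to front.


MTF encoding:
'e': index 2 in ['a', 'd', 'e'] -> ['e', 'a', 'd']
'e': index 0 in ['e', 'a', 'd'] -> ['e', 'a', 'd']
'a': index 1 in ['e', 'a', 'd'] -> ['a', 'e', 'd']
'e': index 1 in ['a', 'e', 'd'] -> ['e', 'a', 'd']
'd': index 2 in ['e', 'a', 'd'] -> ['d', 'e', 'a']
'a': index 2 in ['d', 'e', 'a'] -> ['a', 'd', 'e']
'a': index 0 in ['a', 'd', 'e'] -> ['a', 'd', 'e']


Output: [2, 0, 1, 1, 2, 2, 0]


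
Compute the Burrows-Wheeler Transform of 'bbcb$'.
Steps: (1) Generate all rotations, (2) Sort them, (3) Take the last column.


Rotations (sorted):
  0: $bbcb -> last char: b
  1: b$bbc -> last char: c
  2: bbcb$ -> last char: $
  3: bcb$b -> last char: b
  4: cb$bb -> last char: b


BWT = bc$bb


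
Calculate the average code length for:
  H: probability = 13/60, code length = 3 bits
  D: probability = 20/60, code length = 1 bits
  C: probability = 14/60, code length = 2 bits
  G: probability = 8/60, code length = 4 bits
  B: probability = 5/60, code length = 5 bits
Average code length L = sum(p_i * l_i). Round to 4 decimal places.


Weighted contributions p_i * l_i:
  H: (13/60) * 3 = 39/60
  D: (20/60) * 1 = 20/60
  C: (14/60) * 2 = 28/60
  G: (8/60) * 4 = 32/60
  B: (5/60) * 5 = 25/60
Sum = (39 + 20 + 28 + 32 + 25)/60 = 144/60

L = 144/60 = 2.4000 bits/symbol


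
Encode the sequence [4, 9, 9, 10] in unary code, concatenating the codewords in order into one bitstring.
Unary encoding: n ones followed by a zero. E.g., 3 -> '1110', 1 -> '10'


Encode each number as n ones followed by a terminating 0:
  4 -> 11110 (5 bits)
  9 -> 1111111110 (10 bits)
  9 -> 1111111110 (10 bits)
  10 -> 11111111110 (11 bits)
Total length = 5 + 10 + 10 + 11 = 36 bits.

Unary([4, 9, 9, 10]) = 111101111111110111111111011111111110 (36 bits)


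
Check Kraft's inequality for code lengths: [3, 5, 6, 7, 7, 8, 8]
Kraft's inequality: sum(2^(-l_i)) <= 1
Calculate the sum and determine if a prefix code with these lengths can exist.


Sum = 2^(-3) + 2^(-5) + 2^(-6) + 2^(-7) + 2^(-7) + 2^(-8) + 2^(-8)
    = 0.125 + 0.03125 + 0.015625 + 0.0078125 + 0.0078125 + 0.00390625 + 0.00390625
    = 50/256 = 0.1953125
Since 0.1953125 <= 1, Kraft's inequality IS satisfied.
A prefix code with these lengths CAN exist.

Kraft sum = 0.1953125. Satisfied.


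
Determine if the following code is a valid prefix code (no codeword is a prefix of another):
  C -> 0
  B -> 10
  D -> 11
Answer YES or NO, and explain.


Checking each pair (does one codeword prefix another?):
  C='0' vs B='10': no prefix
  C='0' vs D='11': no prefix
  B='10' vs C='0': no prefix
  B='10' vs D='11': no prefix
  D='11' vs C='0': no prefix
  D='11' vs B='10': no prefix
No violation found over all pairs.

YES -- this is a valid prefix code. No codeword is a prefix of any other codeword.


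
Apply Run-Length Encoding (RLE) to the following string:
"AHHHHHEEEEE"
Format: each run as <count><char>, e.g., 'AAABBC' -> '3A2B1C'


Scanning runs left to right:
  i=0: run of 'A' x 1 -> '1A'
  i=1: run of 'H' x 5 -> '5H'
  i=6: run of 'E' x 5 -> '5E'

RLE = 1A5H5E


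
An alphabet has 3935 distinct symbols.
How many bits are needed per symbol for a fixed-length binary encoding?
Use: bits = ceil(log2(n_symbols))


log2(3935) = 11.9421
Bracket: 2^11 = 2048 < 3935 <= 2^12 = 4096
So ceil(log2(3935)) = 12

bits = ceil(log2(3935)) = ceil(11.9421) = 12 bits


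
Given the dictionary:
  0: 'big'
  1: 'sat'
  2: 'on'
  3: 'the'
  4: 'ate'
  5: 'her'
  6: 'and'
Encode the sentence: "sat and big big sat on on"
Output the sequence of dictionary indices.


Look up each word in the dictionary:
  'sat' -> 1
  'and' -> 6
  'big' -> 0
  'big' -> 0
  'sat' -> 1
  'on' -> 2
  'on' -> 2

Encoded: [1, 6, 0, 0, 1, 2, 2]


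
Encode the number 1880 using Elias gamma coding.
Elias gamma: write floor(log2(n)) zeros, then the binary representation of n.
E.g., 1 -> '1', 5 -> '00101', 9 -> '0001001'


num_bits = floor(log2(1880)) + 1 = 11
leading_zeros = num_bits - 1 = 10
binary(1880) = 11101011000

Elias gamma(1880) = '0000000000' + '11101011000' = 000000000011101011000 (21 bits)


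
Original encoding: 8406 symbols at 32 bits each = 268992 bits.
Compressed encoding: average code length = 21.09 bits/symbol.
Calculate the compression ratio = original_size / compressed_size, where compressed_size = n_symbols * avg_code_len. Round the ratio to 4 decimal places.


original_size = n_symbols * orig_bits = 8406 * 32 = 268992 bits
compressed_size = n_symbols * avg_code_len = 8406 * 21.09 = 177282.54 bits
ratio = original_size / compressed_size = 268992 / 177282.54 = 1.5173

Compression ratio = 1.5173


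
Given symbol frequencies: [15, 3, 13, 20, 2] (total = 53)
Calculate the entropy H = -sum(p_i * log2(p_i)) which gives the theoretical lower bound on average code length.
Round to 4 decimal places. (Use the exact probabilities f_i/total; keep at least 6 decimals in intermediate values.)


Per-symbol terms -p_i * log2(p_i) with p_i = f_i/53:
  p = 15/53 = 0.283019: log2(p) = -1.821030, -p*log2(p) = 0.515386
  p = 3/53 = 0.056604: log2(p) = -4.142958, -p*log2(p) = 0.234507
  p = 13/53 = 0.245283: log2(p) = -2.027481, -p*log2(p) = 0.497307
  p = 20/53 = 0.377358: log2(p) = -1.405992, -p*log2(p) = 0.530563
  p = 2/53 = 0.037736: log2(p) = -4.727920, -p*log2(p) = 0.178412
H = 0.515386 + 0.234507 + 0.497307 + 0.530563 + 0.178412 = 1.956175

H = 1.9562 bits/symbol


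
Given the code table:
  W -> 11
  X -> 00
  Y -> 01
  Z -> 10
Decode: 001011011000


Decoding:
00 -> X
10 -> Z
11 -> W
01 -> Y
10 -> Z
00 -> X


Result: XZWYZX


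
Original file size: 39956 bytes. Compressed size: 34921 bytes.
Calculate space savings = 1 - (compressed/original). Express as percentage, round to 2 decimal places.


ratio = compressed/original = 34921/39956 = 0.873986
savings = 1 - ratio = 1 - 0.873986 = 0.126014
as a percentage: 0.126014 * 100 = 12.6%

Space savings = 1 - 34921/39956 = 12.6%


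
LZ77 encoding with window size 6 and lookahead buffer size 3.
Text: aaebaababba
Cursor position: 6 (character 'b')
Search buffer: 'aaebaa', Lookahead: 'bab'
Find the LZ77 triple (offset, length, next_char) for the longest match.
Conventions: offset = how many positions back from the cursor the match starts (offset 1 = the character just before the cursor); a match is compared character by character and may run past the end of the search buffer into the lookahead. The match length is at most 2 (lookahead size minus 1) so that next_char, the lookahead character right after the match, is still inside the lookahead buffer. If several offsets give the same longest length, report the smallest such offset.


Try each offset into the search buffer:
  offset=1 (pos 5, char 'a'): match length 0
  offset=2 (pos 4, char 'a'): match length 0
  offset=3 (pos 3, char 'b'): match length 2
  offset=4 (pos 2, char 'e'): match length 0
  offset=5 (pos 1, char 'a'): match length 0
  offset=6 (pos 0, char 'a'): match length 0
Longest match has length 2 at offset 3.
next_char = character at position 6 + 2 = 8 -> 'b'

Best match: offset=3, length=2 (matching 'ba' starting at position 3)
LZ77 triple: (3, 2, 'b')


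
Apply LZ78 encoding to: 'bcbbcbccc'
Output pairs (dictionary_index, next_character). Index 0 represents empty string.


LZ78 encoding steps:
Dictionary: {0: ''}
Step 1: w='' (idx 0), next='b' -> output (0, 'b'), add 'b' as idx 1
Step 2: w='' (idx 0), next='c' -> output (0, 'c'), add 'c' as idx 2
Step 3: w='b' (idx 1), next='b' -> output (1, 'b'), add 'bb' as idx 3
Step 4: w='c' (idx 2), next='b' -> output (2, 'b'), add 'cb' as idx 4
Step 5: w='c' (idx 2), next='c' -> output (2, 'c'), add 'cc' as idx 5
Step 6: w='c' (idx 2), end of input -> output (2, '')


Encoded: [(0, 'b'), (0, 'c'), (1, 'b'), (2, 'b'), (2, 'c'), (2, '')]


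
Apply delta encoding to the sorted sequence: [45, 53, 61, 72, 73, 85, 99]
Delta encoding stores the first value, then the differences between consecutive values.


First value: 45
Deltas:
  53 - 45 = 8
  61 - 53 = 8
  72 - 61 = 11
  73 - 72 = 1
  85 - 73 = 12
  99 - 85 = 14


Delta encoded: [45, 8, 8, 11, 1, 12, 14]
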